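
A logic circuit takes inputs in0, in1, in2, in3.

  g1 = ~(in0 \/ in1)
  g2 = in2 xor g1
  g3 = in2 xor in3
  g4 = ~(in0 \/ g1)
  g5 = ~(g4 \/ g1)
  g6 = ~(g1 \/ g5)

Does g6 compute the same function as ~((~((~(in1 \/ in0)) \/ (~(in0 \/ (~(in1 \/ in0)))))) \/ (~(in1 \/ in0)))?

Yes

g1 = ~(in0 \/ in1)
g4 = ~(in0 \/ g1) = ~(in0 \/ (~(in0 \/ in1)))
g5 = ~(g4 \/ g1) = ~((~(in0 \/ (~(in0 \/ in1)))) \/ (~(in0 \/ in1)))
g6 = ~(g1 \/ g5) = ~((~(in0 \/ in1)) \/ (~((~(in0 \/ (~(in0 \/ in1)))) \/ (~(in0 \/ in1)))))
At in0=0, in1=0, in2=0, in3=0: circuit gives 0, formula gives 0.
At in0=0, in1=1, in2=0, in3=0: circuit gives 1, formula gives 1.
Agrees on all 16 inputs.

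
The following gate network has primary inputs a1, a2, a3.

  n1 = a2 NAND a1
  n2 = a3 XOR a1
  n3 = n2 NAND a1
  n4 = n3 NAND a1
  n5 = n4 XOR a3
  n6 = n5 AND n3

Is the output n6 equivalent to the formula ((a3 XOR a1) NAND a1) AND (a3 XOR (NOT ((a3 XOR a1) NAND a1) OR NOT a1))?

n2 = a3 XOR a1
n3 = n2 NAND a1 = (a3 XOR a1) NAND a1
n4 = n3 NAND a1 = ((a3 XOR a1) NAND a1) NAND a1
n5 = n4 XOR a3 = (((a3 XOR a1) NAND a1) NAND a1) XOR a3
n6 = n5 AND n3 = ((((a3 XOR a1) NAND a1) NAND a1) XOR a3) AND ((a3 XOR a1) NAND a1)
At a1=0, a2=0, a3=1: circuit gives 0, formula gives 0.
At a1=0, a2=0, a3=0: circuit gives 1, formula gives 1.
Agrees on all 8 inputs.

Yes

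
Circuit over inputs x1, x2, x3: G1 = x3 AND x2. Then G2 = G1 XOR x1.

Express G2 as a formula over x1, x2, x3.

G1 = x3 AND x2
G2 = G1 XOR x1 = (x3 AND x2) XOR x1

(x3 AND x2) XOR x1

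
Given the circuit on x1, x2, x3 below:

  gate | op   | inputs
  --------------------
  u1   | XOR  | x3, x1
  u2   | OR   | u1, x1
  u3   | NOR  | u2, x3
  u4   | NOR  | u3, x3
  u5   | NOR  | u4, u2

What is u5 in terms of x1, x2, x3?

u1 = x3 XOR x1
u2 = u1 OR x1 = (x3 XOR x1) OR x1
u3 = u2 NOR x3 = ((x3 XOR x1) OR x1) NOR x3
u4 = u3 NOR x3 = (((x3 XOR x1) OR x1) NOR x3) NOR x3
u5 = u4 NOR u2 = ((((x3 XOR x1) OR x1) NOR x3) NOR x3) NOR ((x3 XOR x1) OR x1)

((((x3 XOR x1) OR x1) NOR x3) NOR x3) NOR ((x3 XOR x1) OR x1)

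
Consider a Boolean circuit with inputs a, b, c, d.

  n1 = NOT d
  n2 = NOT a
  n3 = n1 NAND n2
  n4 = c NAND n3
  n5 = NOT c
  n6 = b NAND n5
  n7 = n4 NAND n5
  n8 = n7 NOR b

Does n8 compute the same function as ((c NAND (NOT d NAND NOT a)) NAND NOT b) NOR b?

n1 = NOT d
n2 = NOT a
n3 = n1 NAND n2 = NOT d NAND NOT a
n4 = c NAND n3 = c NAND (NOT d NAND NOT a)
n5 = NOT c
n7 = n4 NAND n5 = (c NAND (NOT d NAND NOT a)) NAND NOT c
n8 = n7 NOR b = ((c NAND (NOT d NAND NOT a)) NAND NOT c) NOR b
At a=0, b=0, c=1, d=0: circuit gives 0, formula gives 1.

No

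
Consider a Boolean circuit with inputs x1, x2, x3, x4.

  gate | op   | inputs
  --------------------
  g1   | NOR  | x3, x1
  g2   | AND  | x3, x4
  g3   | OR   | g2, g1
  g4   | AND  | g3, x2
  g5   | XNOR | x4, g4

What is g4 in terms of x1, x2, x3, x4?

((x3 AND x4) OR (x3 NOR x1)) AND x2

g1 = x3 NOR x1
g2 = x3 AND x4
g3 = g2 OR g1 = (x3 AND x4) OR (x3 NOR x1)
g4 = g3 AND x2 = ((x3 AND x4) OR (x3 NOR x1)) AND x2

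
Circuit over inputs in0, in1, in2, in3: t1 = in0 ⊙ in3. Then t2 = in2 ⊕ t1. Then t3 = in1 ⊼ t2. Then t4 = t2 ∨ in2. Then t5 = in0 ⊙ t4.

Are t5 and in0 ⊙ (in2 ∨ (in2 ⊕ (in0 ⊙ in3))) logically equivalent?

Yes

t1 = in0 ⊙ in3
t2 = in2 ⊕ t1 = in2 ⊕ (in0 ⊙ in3)
t4 = t2 ∨ in2 = (in2 ⊕ (in0 ⊙ in3)) ∨ in2
t5 = in0 ⊙ t4 = in0 ⊙ ((in2 ⊕ (in0 ⊙ in3)) ∨ in2)
At in0=0, in1=0, in2=0, in3=0: circuit gives 0, formula gives 0.
At in0=0, in1=0, in2=0, in3=1: circuit gives 1, formula gives 1.
Agrees on all 16 inputs.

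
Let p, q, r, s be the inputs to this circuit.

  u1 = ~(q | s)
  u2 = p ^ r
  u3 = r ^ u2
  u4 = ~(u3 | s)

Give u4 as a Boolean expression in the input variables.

u2 = p ^ r
u3 = r ^ u2 = r ^ (p ^ r)
u4 = ~(u3 | s) = ~((r ^ (p ^ r)) | s)

~((r ^ (p ^ r)) | s)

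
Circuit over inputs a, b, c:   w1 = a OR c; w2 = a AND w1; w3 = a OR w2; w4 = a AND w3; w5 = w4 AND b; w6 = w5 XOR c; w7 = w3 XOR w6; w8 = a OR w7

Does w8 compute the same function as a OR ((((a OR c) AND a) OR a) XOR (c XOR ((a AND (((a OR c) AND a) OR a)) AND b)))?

Yes

w1 = a OR c
w2 = a AND w1 = a AND (a OR c)
w3 = a OR w2 = a OR (a AND (a OR c))
w4 = a AND w3 = a AND (a OR (a AND (a OR c)))
w5 = w4 AND b = (a AND (a OR (a AND (a OR c)))) AND b
w6 = w5 XOR c = ((a AND (a OR (a AND (a OR c)))) AND b) XOR c
w7 = w3 XOR w6 = (a OR (a AND (a OR c))) XOR (((a AND (a OR (a AND (a OR c)))) AND b) XOR c)
w8 = a OR w7 = a OR ((a OR (a AND (a OR c))) XOR (((a AND (a OR (a AND (a OR c)))) AND b) XOR c))
At a=0, b=0, c=0: circuit gives 0, formula gives 0.
At a=0, b=0, c=1: circuit gives 1, formula gives 1.
Agrees on all 8 inputs.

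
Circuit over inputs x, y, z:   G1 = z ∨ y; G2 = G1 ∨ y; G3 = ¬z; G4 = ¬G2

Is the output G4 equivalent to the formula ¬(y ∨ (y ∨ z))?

Yes

G1 = z ∨ y
G2 = G1 ∨ y = (z ∨ y) ∨ y
G4 = ¬G2 = ¬((z ∨ y) ∨ y)
At x=0, y=0, z=1: circuit gives 0, formula gives 0.
At x=0, y=0, z=0: circuit gives 1, formula gives 1.
Agrees on all 8 inputs.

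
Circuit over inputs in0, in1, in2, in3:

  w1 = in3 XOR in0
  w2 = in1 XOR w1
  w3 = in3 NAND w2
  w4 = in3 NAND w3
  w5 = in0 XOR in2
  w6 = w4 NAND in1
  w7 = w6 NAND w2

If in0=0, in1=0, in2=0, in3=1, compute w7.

w1 = 1 XOR 0 = 1
w2 = 0 XOR 1 = 1
w3 = 1 NAND 1 = 0
w4 = 1 NAND 0 = 1
w6 = 1 NAND 0 = 1
w7 = 1 NAND 1 = 0

0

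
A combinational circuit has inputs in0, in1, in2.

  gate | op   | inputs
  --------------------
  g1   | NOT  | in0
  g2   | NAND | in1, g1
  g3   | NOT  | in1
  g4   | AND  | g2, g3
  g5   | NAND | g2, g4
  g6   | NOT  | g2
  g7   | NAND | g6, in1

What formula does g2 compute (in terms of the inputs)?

in1 NAND NOT in0

g1 = NOT in0
g2 = in1 NAND g1 = in1 NAND NOT in0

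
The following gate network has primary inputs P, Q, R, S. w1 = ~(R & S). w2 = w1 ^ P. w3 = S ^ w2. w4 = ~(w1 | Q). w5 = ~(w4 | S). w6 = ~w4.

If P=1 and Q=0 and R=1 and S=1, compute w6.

0

w1 = ~(1 & 1) = 0
w4 = ~(0 | 0) = 1
w6 = ~1 = 0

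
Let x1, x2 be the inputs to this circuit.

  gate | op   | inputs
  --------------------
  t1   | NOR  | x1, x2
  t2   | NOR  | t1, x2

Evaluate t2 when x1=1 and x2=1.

0

t1 = 1 NOR 1 = 0
t2 = 0 NOR 1 = 0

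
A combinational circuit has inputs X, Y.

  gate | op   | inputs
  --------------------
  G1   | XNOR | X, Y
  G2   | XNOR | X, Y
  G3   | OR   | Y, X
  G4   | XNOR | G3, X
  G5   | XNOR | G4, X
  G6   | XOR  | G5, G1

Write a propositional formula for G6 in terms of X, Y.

(((Y OR X) XNOR X) XNOR X) XOR (X XNOR Y)

G1 = X XNOR Y
G3 = Y OR X
G4 = G3 XNOR X = (Y OR X) XNOR X
G5 = G4 XNOR X = ((Y OR X) XNOR X) XNOR X
G6 = G5 XOR G1 = (((Y OR X) XNOR X) XNOR X) XOR (X XNOR Y)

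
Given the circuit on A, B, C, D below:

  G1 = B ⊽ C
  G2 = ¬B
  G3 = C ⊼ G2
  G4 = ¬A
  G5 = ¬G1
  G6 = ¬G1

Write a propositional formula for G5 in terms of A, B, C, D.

G1 = B ⊽ C
G5 = ¬G1 = ¬(B ⊽ C)

¬(B ⊽ C)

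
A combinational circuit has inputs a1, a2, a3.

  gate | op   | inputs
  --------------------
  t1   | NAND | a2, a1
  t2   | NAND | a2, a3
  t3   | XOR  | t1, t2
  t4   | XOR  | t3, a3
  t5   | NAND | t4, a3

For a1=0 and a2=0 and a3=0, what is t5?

1

t1 = 0 NAND 0 = 1
t2 = 0 NAND 0 = 1
t3 = 1 XOR 1 = 0
t4 = 0 XOR 0 = 0
t5 = 0 NAND 0 = 1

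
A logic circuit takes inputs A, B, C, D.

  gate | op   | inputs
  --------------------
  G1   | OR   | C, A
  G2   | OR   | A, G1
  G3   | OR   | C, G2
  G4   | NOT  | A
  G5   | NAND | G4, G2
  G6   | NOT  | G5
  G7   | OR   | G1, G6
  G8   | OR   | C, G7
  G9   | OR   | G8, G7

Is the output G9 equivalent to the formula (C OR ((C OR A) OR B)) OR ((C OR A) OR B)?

No

G1 = C OR A
G2 = A OR G1 = A OR (C OR A)
G4 = NOT A
G5 = G4 NAND G2 = NOT A NAND (A OR (C OR A))
G6 = NOT G5 = NOT (NOT A NAND (A OR (C OR A)))
G7 = G1 OR G6 = (C OR A) OR NOT (NOT A NAND (A OR (C OR A)))
G8 = C OR G7 = C OR ((C OR A) OR NOT (NOT A NAND (A OR (C OR A))))
G9 = G8 OR G7 = (C OR ((C OR A) OR NOT (NOT A NAND (A OR (C OR A))))) OR ((C OR A) OR NOT (NOT A NAND (A OR (C OR A))))
At A=0, B=1, C=0, D=0: circuit gives 0, formula gives 1.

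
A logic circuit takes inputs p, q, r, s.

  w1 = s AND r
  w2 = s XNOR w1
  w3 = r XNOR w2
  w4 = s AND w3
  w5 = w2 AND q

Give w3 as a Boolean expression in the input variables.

r XNOR (s XNOR (s AND r))

w1 = s AND r
w2 = s XNOR w1 = s XNOR (s AND r)
w3 = r XNOR w2 = r XNOR (s XNOR (s AND r))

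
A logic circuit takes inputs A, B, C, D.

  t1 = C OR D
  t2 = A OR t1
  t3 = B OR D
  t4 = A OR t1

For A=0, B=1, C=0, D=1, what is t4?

1

t1 = 0 OR 1 = 1
t4 = 0 OR 1 = 1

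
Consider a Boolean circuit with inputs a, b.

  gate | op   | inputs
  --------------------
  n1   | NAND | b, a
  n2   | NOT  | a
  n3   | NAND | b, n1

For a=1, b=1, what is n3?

1

n1 = 1 NAND 1 = 0
n3 = 1 NAND 0 = 1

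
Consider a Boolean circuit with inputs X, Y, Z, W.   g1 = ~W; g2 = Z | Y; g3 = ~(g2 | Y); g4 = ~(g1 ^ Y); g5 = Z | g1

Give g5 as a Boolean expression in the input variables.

g1 = ~W
g5 = Z | g1 = Z | ~W

Z | ~W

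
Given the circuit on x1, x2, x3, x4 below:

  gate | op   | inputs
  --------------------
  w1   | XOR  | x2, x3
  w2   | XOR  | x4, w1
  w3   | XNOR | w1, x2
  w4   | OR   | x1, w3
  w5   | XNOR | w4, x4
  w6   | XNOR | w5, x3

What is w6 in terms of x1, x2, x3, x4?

((x1 OR ((x2 XOR x3) XNOR x2)) XNOR x4) XNOR x3

w1 = x2 XOR x3
w3 = w1 XNOR x2 = (x2 XOR x3) XNOR x2
w4 = x1 OR w3 = x1 OR ((x2 XOR x3) XNOR x2)
w5 = w4 XNOR x4 = (x1 OR ((x2 XOR x3) XNOR x2)) XNOR x4
w6 = w5 XNOR x3 = ((x1 OR ((x2 XOR x3) XNOR x2)) XNOR x4) XNOR x3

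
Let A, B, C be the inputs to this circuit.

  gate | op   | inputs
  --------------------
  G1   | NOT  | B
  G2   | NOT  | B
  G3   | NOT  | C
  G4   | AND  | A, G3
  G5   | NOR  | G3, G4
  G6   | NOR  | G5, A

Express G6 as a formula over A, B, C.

G3 = NOT C
G4 = A AND G3 = A AND NOT C
G5 = G3 NOR G4 = NOT C NOR (A AND NOT C)
G6 = G5 NOR A = (NOT C NOR (A AND NOT C)) NOR A

(NOT C NOR (A AND NOT C)) NOR A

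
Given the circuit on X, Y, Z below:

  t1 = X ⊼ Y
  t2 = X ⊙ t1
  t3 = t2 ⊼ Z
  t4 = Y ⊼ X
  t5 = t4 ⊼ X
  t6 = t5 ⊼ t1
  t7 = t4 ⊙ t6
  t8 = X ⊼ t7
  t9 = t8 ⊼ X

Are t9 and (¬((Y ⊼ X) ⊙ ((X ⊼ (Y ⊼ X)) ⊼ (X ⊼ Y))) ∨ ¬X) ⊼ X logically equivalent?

Yes

t1 = X ⊼ Y
t4 = Y ⊼ X
t5 = t4 ⊼ X = (Y ⊼ X) ⊼ X
t6 = t5 ⊼ t1 = ((Y ⊼ X) ⊼ X) ⊼ (X ⊼ Y)
t7 = t4 ⊙ t6 = (Y ⊼ X) ⊙ (((Y ⊼ X) ⊼ X) ⊼ (X ⊼ Y))
t8 = X ⊼ t7 = X ⊼ ((Y ⊼ X) ⊙ (((Y ⊼ X) ⊼ X) ⊼ (X ⊼ Y)))
t9 = t8 ⊼ X = (X ⊼ ((Y ⊼ X) ⊙ (((Y ⊼ X) ⊼ X) ⊼ (X ⊼ Y)))) ⊼ X
At X=1, Y=1, Z=0: circuit gives 0, formula gives 0.
At X=0, Y=0, Z=0: circuit gives 1, formula gives 1.
Agrees on all 8 inputs.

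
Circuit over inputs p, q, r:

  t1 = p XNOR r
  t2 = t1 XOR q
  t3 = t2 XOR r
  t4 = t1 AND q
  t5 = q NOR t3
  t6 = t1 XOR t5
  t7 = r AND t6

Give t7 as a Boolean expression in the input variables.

t1 = p XNOR r
t2 = t1 XOR q = (p XNOR r) XOR q
t3 = t2 XOR r = ((p XNOR r) XOR q) XOR r
t5 = q NOR t3 = q NOR (((p XNOR r) XOR q) XOR r)
t6 = t1 XOR t5 = (p XNOR r) XOR (q NOR (((p XNOR r) XOR q) XOR r))
t7 = r AND t6 = r AND ((p XNOR r) XOR (q NOR (((p XNOR r) XOR q) XOR r)))

r AND ((p XNOR r) XOR (q NOR (((p XNOR r) XOR q) XOR r)))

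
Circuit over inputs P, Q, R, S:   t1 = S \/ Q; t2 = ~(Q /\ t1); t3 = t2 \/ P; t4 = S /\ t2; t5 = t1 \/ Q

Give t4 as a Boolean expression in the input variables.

t1 = S \/ Q
t2 = ~(Q /\ t1) = ~(Q /\ (S \/ Q))
t4 = S /\ t2 = S /\ (~(Q /\ (S \/ Q)))

S /\ (~(Q /\ (S \/ Q)))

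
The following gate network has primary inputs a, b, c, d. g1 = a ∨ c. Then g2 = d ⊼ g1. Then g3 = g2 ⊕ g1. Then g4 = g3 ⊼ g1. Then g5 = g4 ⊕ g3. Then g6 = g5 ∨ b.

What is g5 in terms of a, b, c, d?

g1 = a ∨ c
g2 = d ⊼ g1 = d ⊼ (a ∨ c)
g3 = g2 ⊕ g1 = (d ⊼ (a ∨ c)) ⊕ (a ∨ c)
g4 = g3 ⊼ g1 = ((d ⊼ (a ∨ c)) ⊕ (a ∨ c)) ⊼ (a ∨ c)
g5 = g4 ⊕ g3 = (((d ⊼ (a ∨ c)) ⊕ (a ∨ c)) ⊼ (a ∨ c)) ⊕ ((d ⊼ (a ∨ c)) ⊕ (a ∨ c))

(((d ⊼ (a ∨ c)) ⊕ (a ∨ c)) ⊼ (a ∨ c)) ⊕ ((d ⊼ (a ∨ c)) ⊕ (a ∨ c))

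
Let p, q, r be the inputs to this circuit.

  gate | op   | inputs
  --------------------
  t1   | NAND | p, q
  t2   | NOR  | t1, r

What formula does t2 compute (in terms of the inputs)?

(p NAND q) NOR r

t1 = p NAND q
t2 = t1 NOR r = (p NAND q) NOR r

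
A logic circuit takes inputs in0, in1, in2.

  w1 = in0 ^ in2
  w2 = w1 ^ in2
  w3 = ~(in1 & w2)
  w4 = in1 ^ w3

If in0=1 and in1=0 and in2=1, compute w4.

1

w1 = 1 ^ 1 = 0
w2 = 0 ^ 1 = 1
w3 = ~(0 & 1) = 1
w4 = 0 ^ 1 = 1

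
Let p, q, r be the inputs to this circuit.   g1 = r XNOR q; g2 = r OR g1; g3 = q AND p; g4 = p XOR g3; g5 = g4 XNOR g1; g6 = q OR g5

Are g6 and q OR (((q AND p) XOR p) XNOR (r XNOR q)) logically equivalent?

g1 = r XNOR q
g3 = q AND p
g4 = p XOR g3 = p XOR (q AND p)
g5 = g4 XNOR g1 = (p XOR (q AND p)) XNOR (r XNOR q)
g6 = q OR g5 = q OR ((p XOR (q AND p)) XNOR (r XNOR q))
At p=0, q=0, r=0: circuit gives 0, formula gives 0.
At p=0, q=0, r=1: circuit gives 1, formula gives 1.
Agrees on all 8 inputs.

Yes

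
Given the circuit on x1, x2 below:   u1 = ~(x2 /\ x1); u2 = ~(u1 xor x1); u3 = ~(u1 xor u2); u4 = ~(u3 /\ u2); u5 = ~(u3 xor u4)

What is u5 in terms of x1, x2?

~((~((~(x2 /\ x1)) xor (~((~(x2 /\ x1)) xor x1)))) xor (~((~((~(x2 /\ x1)) xor (~((~(x2 /\ x1)) xor x1)))) /\ (~((~(x2 /\ x1)) xor x1)))))

u1 = ~(x2 /\ x1)
u2 = ~(u1 xor x1) = ~((~(x2 /\ x1)) xor x1)
u3 = ~(u1 xor u2) = ~((~(x2 /\ x1)) xor (~((~(x2 /\ x1)) xor x1)))
u4 = ~(u3 /\ u2) = ~((~((~(x2 /\ x1)) xor (~((~(x2 /\ x1)) xor x1)))) /\ (~((~(x2 /\ x1)) xor x1)))
u5 = ~(u3 xor u4) = ~((~((~(x2 /\ x1)) xor (~((~(x2 /\ x1)) xor x1)))) xor (~((~((~(x2 /\ x1)) xor (~((~(x2 /\ x1)) xor x1)))) /\ (~((~(x2 /\ x1)) xor x1)))))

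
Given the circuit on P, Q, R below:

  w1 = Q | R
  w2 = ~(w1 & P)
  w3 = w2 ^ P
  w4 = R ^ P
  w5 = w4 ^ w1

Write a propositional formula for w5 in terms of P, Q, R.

(R ^ P) ^ (Q | R)

w1 = Q | R
w4 = R ^ P
w5 = w4 ^ w1 = (R ^ P) ^ (Q | R)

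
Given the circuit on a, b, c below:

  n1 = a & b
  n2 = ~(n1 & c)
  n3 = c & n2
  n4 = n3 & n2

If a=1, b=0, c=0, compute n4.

0

n1 = 1 & 0 = 0
n2 = ~(0 & 0) = 1
n3 = 0 & 1 = 0
n4 = 0 & 1 = 0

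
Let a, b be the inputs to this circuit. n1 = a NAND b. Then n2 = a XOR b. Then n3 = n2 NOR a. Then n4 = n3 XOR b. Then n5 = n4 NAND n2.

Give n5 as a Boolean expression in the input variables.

n2 = a XOR b
n3 = n2 NOR a = (a XOR b) NOR a
n4 = n3 XOR b = ((a XOR b) NOR a) XOR b
n5 = n4 NAND n2 = (((a XOR b) NOR a) XOR b) NAND (a XOR b)

(((a XOR b) NOR a) XOR b) NAND (a XOR b)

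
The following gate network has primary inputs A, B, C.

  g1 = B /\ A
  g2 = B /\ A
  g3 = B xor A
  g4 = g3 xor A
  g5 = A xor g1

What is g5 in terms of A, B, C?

A xor (B /\ A)

g1 = B /\ A
g5 = A xor g1 = A xor (B /\ A)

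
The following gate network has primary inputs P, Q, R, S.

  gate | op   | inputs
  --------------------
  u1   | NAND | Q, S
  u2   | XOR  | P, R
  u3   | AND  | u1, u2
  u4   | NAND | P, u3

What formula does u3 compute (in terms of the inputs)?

(Q NAND S) AND (P XOR R)

u1 = Q NAND S
u2 = P XOR R
u3 = u1 AND u2 = (Q NAND S) AND (P XOR R)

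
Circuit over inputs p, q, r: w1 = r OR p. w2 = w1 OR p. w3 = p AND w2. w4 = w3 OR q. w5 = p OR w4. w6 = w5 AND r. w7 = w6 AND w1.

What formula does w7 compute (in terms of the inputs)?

w1 = r OR p
w2 = w1 OR p = (r OR p) OR p
w3 = p AND w2 = p AND ((r OR p) OR p)
w4 = w3 OR q = (p AND ((r OR p) OR p)) OR q
w5 = p OR w4 = p OR ((p AND ((r OR p) OR p)) OR q)
w6 = w5 AND r = (p OR ((p AND ((r OR p) OR p)) OR q)) AND r
w7 = w6 AND w1 = ((p OR ((p AND ((r OR p) OR p)) OR q)) AND r) AND (r OR p)

((p OR ((p AND ((r OR p) OR p)) OR q)) AND r) AND (r OR p)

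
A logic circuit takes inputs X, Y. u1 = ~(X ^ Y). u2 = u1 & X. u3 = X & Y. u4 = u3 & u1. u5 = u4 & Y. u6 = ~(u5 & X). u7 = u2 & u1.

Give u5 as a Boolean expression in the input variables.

((X & Y) & (~(X ^ Y))) & Y

u1 = ~(X ^ Y)
u3 = X & Y
u4 = u3 & u1 = (X & Y) & (~(X ^ Y))
u5 = u4 & Y = ((X & Y) & (~(X ^ Y))) & Y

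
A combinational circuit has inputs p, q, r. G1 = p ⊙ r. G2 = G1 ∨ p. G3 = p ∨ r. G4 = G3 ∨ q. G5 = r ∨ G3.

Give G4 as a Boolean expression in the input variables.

G3 = p ∨ r
G4 = G3 ∨ q = (p ∨ r) ∨ q

(p ∨ r) ∨ q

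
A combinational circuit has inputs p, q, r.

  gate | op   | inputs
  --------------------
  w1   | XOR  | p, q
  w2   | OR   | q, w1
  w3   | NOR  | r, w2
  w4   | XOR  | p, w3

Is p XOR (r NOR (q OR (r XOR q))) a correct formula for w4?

No

w1 = p XOR q
w2 = q OR w1 = q OR (p XOR q)
w3 = r NOR w2 = r NOR (q OR (p XOR q))
w4 = p XOR w3 = p XOR (r NOR (q OR (p XOR q)))
At p=1, q=0, r=0: circuit gives 1, formula gives 0.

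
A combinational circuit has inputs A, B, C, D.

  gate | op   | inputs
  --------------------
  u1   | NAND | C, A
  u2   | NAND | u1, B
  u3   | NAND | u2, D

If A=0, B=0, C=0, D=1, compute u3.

0

u1 = 0 NAND 0 = 1
u2 = 1 NAND 0 = 1
u3 = 1 NAND 1 = 0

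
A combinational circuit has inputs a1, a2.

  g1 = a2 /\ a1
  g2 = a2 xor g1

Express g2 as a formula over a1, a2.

a2 xor (a2 /\ a1)

g1 = a2 /\ a1
g2 = a2 xor g1 = a2 xor (a2 /\ a1)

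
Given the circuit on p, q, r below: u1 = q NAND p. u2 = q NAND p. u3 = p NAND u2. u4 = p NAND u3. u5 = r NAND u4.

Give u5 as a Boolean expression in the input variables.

u2 = q NAND p
u3 = p NAND u2 = p NAND (q NAND p)
u4 = p NAND u3 = p NAND (p NAND (q NAND p))
u5 = r NAND u4 = r NAND (p NAND (p NAND (q NAND p)))

r NAND (p NAND (p NAND (q NAND p)))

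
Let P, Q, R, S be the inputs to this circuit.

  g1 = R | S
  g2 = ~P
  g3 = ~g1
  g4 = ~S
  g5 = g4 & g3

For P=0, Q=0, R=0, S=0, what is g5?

1

g1 = 0 | 0 = 0
g3 = ~0 = 1
g4 = ~0 = 1
g5 = 1 & 1 = 1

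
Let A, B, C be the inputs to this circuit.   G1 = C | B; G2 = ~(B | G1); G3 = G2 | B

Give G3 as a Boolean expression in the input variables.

G1 = C | B
G2 = ~(B | G1) = ~(B | (C | B))
G3 = G2 | B = (~(B | (C | B))) | B

(~(B | (C | B))) | B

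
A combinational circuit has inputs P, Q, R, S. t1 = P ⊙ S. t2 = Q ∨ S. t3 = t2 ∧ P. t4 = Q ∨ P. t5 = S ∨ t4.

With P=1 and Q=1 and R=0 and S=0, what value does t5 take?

1

t4 = 1 ∨ 1 = 1
t5 = 0 ∨ 1 = 1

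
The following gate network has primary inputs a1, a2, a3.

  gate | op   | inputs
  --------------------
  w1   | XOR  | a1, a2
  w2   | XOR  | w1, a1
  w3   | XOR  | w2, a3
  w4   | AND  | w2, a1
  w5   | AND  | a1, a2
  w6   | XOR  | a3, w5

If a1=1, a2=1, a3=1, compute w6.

0

w5 = 1 AND 1 = 1
w6 = 1 XOR 1 = 0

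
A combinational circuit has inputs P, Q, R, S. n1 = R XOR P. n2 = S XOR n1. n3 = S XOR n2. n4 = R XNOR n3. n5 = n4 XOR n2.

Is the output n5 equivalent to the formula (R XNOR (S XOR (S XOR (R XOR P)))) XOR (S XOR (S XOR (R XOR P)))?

No

n1 = R XOR P
n2 = S XOR n1 = S XOR (R XOR P)
n3 = S XOR n2 = S XOR (S XOR (R XOR P))
n4 = R XNOR n3 = R XNOR (S XOR (S XOR (R XOR P)))
n5 = n4 XOR n2 = (R XNOR (S XOR (S XOR (R XOR P)))) XOR (S XOR (R XOR P))
At P=0, Q=0, R=0, S=1: circuit gives 0, formula gives 1.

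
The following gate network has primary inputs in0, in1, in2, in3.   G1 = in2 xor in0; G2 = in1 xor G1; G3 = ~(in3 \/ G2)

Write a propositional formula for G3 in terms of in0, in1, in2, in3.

~(in3 \/ (in1 xor (in2 xor in0)))

G1 = in2 xor in0
G2 = in1 xor G1 = in1 xor (in2 xor in0)
G3 = ~(in3 \/ G2) = ~(in3 \/ (in1 xor (in2 xor in0)))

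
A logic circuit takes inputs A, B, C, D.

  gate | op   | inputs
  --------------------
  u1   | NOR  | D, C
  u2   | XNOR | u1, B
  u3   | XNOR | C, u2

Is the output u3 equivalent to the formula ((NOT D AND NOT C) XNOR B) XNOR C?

Yes

u1 = D NOR C
u2 = u1 XNOR B = (D NOR C) XNOR B
u3 = C XNOR u2 = C XNOR ((D NOR C) XNOR B)
At A=0, B=0, C=0, D=1: circuit gives 0, formula gives 0.
At A=0, B=0, C=0, D=0: circuit gives 1, formula gives 1.
Agrees on all 16 inputs.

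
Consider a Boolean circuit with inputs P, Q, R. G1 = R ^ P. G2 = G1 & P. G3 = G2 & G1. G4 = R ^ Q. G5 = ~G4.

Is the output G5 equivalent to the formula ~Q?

G4 = R ^ Q
G5 = ~G4 = ~(R ^ Q)
At P=0, Q=0, R=1: circuit gives 0, formula gives 1.

No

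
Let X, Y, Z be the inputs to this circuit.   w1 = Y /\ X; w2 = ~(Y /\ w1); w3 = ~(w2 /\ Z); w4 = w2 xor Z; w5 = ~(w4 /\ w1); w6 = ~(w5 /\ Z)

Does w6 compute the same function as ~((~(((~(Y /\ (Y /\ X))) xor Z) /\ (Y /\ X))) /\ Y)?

w1 = Y /\ X
w2 = ~(Y /\ w1) = ~(Y /\ (Y /\ X))
w4 = w2 xor Z = (~(Y /\ (Y /\ X))) xor Z
w5 = ~(w4 /\ w1) = ~(((~(Y /\ (Y /\ X))) xor Z) /\ (Y /\ X))
w6 = ~(w5 /\ Z) = ~((~(((~(Y /\ (Y /\ X))) xor Z) /\ (Y /\ X))) /\ Z)
At X=0, Y=0, Z=1: circuit gives 0, formula gives 1.

No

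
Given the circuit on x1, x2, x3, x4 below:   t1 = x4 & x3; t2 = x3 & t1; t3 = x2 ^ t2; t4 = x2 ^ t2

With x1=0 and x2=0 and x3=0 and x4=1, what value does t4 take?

t1 = 1 & 0 = 0
t2 = 0 & 0 = 0
t4 = 0 ^ 0 = 0

0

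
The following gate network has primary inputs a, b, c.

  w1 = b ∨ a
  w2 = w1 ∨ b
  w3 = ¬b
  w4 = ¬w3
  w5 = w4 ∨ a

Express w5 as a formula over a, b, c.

¬¬b ∨ a

w3 = ¬b
w4 = ¬w3 = ¬¬b
w5 = w4 ∨ a = ¬¬b ∨ a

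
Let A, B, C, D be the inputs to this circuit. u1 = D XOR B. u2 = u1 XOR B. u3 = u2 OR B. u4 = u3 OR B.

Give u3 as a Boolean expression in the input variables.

u1 = D XOR B
u2 = u1 XOR B = (D XOR B) XOR B
u3 = u2 OR B = ((D XOR B) XOR B) OR B

((D XOR B) XOR B) OR B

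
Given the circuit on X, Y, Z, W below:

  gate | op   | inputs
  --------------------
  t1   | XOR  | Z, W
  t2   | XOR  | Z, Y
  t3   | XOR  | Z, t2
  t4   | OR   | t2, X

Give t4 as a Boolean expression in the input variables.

t2 = Z XOR Y
t4 = t2 OR X = (Z XOR Y) OR X

(Z XOR Y) OR X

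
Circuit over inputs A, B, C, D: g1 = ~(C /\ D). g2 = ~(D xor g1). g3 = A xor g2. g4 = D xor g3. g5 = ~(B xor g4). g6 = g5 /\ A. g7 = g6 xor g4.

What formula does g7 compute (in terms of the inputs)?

((~(B xor (D xor (A xor (~(D xor (~(C /\ D)))))))) /\ A) xor (D xor (A xor (~(D xor (~(C /\ D))))))

g1 = ~(C /\ D)
g2 = ~(D xor g1) = ~(D xor (~(C /\ D)))
g3 = A xor g2 = A xor (~(D xor (~(C /\ D))))
g4 = D xor g3 = D xor (A xor (~(D xor (~(C /\ D)))))
g5 = ~(B xor g4) = ~(B xor (D xor (A xor (~(D xor (~(C /\ D)))))))
g6 = g5 /\ A = (~(B xor (D xor (A xor (~(D xor (~(C /\ D)))))))) /\ A
g7 = g6 xor g4 = ((~(B xor (D xor (A xor (~(D xor (~(C /\ D)))))))) /\ A) xor (D xor (A xor (~(D xor (~(C /\ D))))))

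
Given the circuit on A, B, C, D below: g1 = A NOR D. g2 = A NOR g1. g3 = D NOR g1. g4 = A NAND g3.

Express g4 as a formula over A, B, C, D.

A NAND (D NOR (A NOR D))

g1 = A NOR D
g3 = D NOR g1 = D NOR (A NOR D)
g4 = A NAND g3 = A NAND (D NOR (A NOR D))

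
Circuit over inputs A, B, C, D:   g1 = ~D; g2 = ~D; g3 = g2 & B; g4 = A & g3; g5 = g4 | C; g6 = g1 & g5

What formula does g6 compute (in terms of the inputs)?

g1 = ~D
g2 = ~D
g3 = g2 & B = ~D & B
g4 = A & g3 = A & (~D & B)
g5 = g4 | C = (A & (~D & B)) | C
g6 = g1 & g5 = ~D & ((A & (~D & B)) | C)

~D & ((A & (~D & B)) | C)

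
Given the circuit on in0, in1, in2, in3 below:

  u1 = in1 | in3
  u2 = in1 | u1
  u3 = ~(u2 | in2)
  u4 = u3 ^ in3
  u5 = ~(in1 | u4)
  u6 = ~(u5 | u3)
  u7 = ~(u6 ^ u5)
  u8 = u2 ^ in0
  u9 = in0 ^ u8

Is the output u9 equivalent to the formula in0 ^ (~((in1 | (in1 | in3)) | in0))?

No

u1 = in1 | in3
u2 = in1 | u1 = in1 | (in1 | in3)
u8 = u2 ^ in0 = (in1 | (in1 | in3)) ^ in0
u9 = in0 ^ u8 = in0 ^ ((in1 | (in1 | in3)) ^ in0)
At in0=0, in1=0, in2=0, in3=0: circuit gives 0, formula gives 1.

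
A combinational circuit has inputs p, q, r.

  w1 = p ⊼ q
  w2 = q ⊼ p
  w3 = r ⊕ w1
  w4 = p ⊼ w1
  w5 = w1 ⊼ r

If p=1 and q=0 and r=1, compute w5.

w1 = 1 ⊼ 0 = 1
w5 = 1 ⊼ 1 = 0

0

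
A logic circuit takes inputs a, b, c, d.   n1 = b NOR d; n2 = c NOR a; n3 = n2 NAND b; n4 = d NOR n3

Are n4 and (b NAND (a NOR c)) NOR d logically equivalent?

n2 = c NOR a
n3 = n2 NAND b = (c NOR a) NAND b
n4 = d NOR n3 = d NOR ((c NOR a) NAND b)
At a=0, b=0, c=0, d=0: circuit gives 0, formula gives 0.
At a=0, b=1, c=0, d=0: circuit gives 1, formula gives 1.
Agrees on all 16 inputs.

Yes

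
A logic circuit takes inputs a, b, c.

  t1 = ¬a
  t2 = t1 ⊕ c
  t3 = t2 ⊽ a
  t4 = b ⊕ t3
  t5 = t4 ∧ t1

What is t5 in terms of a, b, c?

(b ⊕ ((¬a ⊕ c) ⊽ a)) ∧ ¬a

t1 = ¬a
t2 = t1 ⊕ c = ¬a ⊕ c
t3 = t2 ⊽ a = (¬a ⊕ c) ⊽ a
t4 = b ⊕ t3 = b ⊕ ((¬a ⊕ c) ⊽ a)
t5 = t4 ∧ t1 = (b ⊕ ((¬a ⊕ c) ⊽ a)) ∧ ¬a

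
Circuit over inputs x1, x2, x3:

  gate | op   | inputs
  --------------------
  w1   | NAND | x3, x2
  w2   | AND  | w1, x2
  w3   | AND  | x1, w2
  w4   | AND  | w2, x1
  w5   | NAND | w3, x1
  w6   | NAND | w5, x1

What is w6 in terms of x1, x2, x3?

((x1 AND ((x3 NAND x2) AND x2)) NAND x1) NAND x1

w1 = x3 NAND x2
w2 = w1 AND x2 = (x3 NAND x2) AND x2
w3 = x1 AND w2 = x1 AND ((x3 NAND x2) AND x2)
w5 = w3 NAND x1 = (x1 AND ((x3 NAND x2) AND x2)) NAND x1
w6 = w5 NAND x1 = ((x1 AND ((x3 NAND x2) AND x2)) NAND x1) NAND x1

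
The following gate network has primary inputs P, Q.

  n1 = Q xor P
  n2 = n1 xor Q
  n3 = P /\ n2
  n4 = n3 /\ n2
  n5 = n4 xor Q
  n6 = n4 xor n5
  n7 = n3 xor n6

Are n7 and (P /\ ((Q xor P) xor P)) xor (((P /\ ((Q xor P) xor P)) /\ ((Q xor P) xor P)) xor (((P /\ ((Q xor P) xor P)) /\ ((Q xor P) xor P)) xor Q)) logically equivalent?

No

n1 = Q xor P
n2 = n1 xor Q = (Q xor P) xor Q
n3 = P /\ n2 = P /\ ((Q xor P) xor Q)
n4 = n3 /\ n2 = (P /\ ((Q xor P) xor Q)) /\ ((Q xor P) xor Q)
n5 = n4 xor Q = ((P /\ ((Q xor P) xor Q)) /\ ((Q xor P) xor Q)) xor Q
n6 = n4 xor n5 = ((P /\ ((Q xor P) xor Q)) /\ ((Q xor P) xor Q)) xor (((P /\ ((Q xor P) xor Q)) /\ ((Q xor P) xor Q)) xor Q)
n7 = n3 xor n6 = (P /\ ((Q xor P) xor Q)) xor (((P /\ ((Q xor P) xor Q)) /\ ((Q xor P) xor Q)) xor (((P /\ ((Q xor P) xor Q)) /\ ((Q xor P) xor Q)) xor Q))
At P=1, Q=0: circuit gives 1, formula gives 0.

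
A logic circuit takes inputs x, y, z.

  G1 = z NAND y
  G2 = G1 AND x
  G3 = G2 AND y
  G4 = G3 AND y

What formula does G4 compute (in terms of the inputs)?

G1 = z NAND y
G2 = G1 AND x = (z NAND y) AND x
G3 = G2 AND y = ((z NAND y) AND x) AND y
G4 = G3 AND y = (((z NAND y) AND x) AND y) AND y

(((z NAND y) AND x) AND y) AND y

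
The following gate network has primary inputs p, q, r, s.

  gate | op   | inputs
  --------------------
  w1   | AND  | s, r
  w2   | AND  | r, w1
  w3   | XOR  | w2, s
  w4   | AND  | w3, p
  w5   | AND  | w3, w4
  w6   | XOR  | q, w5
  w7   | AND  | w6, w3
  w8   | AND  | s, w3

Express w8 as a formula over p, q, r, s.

w1 = s AND r
w2 = r AND w1 = r AND (s AND r)
w3 = w2 XOR s = (r AND (s AND r)) XOR s
w8 = s AND w3 = s AND ((r AND (s AND r)) XOR s)

s AND ((r AND (s AND r)) XOR s)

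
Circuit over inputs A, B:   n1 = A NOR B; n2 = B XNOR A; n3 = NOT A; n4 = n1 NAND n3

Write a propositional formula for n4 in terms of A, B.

n1 = A NOR B
n3 = NOT A
n4 = n1 NAND n3 = (A NOR B) NAND NOT A

(A NOR B) NAND NOT A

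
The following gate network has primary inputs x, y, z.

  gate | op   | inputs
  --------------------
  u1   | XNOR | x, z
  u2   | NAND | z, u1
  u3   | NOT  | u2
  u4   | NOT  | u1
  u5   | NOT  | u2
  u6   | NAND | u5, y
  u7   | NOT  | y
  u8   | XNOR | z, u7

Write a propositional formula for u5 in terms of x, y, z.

u1 = x XNOR z
u2 = z NAND u1 = z NAND (x XNOR z)
u5 = NOT u2 = NOT (z NAND (x XNOR z))

NOT (z NAND (x XNOR z))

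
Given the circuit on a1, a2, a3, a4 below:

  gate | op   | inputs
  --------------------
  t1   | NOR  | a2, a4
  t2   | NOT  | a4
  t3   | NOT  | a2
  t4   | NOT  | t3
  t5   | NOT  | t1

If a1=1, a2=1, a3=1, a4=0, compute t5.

1

t1 = 1 NOR 0 = 0
t5 = NOT 0 = 1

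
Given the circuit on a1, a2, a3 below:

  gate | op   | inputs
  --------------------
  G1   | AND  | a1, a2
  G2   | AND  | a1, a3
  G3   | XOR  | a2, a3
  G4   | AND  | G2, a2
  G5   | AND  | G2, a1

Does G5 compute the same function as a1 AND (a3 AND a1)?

G2 = a1 AND a3
G5 = G2 AND a1 = (a1 AND a3) AND a1
At a1=0, a2=0, a3=0: circuit gives 0, formula gives 0.
At a1=1, a2=0, a3=1: circuit gives 1, formula gives 1.
Agrees on all 8 inputs.

Yes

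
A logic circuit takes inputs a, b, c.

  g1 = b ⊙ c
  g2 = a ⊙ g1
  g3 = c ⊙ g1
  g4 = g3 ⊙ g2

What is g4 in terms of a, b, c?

g1 = b ⊙ c
g2 = a ⊙ g1 = a ⊙ (b ⊙ c)
g3 = c ⊙ g1 = c ⊙ (b ⊙ c)
g4 = g3 ⊙ g2 = (c ⊙ (b ⊙ c)) ⊙ (a ⊙ (b ⊙ c))

(c ⊙ (b ⊙ c)) ⊙ (a ⊙ (b ⊙ c))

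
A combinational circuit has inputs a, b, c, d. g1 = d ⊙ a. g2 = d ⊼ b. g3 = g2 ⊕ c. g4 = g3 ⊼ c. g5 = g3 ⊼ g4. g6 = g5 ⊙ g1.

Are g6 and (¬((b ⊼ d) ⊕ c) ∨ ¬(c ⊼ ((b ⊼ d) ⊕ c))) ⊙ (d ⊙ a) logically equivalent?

g1 = d ⊙ a
g2 = d ⊼ b
g3 = g2 ⊕ c = (d ⊼ b) ⊕ c
g4 = g3 ⊼ c = ((d ⊼ b) ⊕ c) ⊼ c
g5 = g3 ⊼ g4 = ((d ⊼ b) ⊕ c) ⊼ (((d ⊼ b) ⊕ c) ⊼ c)
g6 = g5 ⊙ g1 = (((d ⊼ b) ⊕ c) ⊼ (((d ⊼ b) ⊕ c) ⊼ c)) ⊙ (d ⊙ a)
At a=0, b=0, c=0, d=0: circuit gives 0, formula gives 0.
At a=0, b=0, c=0, d=1: circuit gives 1, formula gives 1.
Agrees on all 16 inputs.

Yes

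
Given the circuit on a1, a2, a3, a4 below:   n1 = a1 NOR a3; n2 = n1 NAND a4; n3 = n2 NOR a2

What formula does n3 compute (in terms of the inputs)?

n1 = a1 NOR a3
n2 = n1 NAND a4 = (a1 NOR a3) NAND a4
n3 = n2 NOR a2 = ((a1 NOR a3) NAND a4) NOR a2

((a1 NOR a3) NAND a4) NOR a2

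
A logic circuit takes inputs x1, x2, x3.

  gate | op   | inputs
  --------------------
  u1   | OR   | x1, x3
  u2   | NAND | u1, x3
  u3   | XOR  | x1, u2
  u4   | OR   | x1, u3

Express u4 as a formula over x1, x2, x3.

u1 = x1 OR x3
u2 = u1 NAND x3 = (x1 OR x3) NAND x3
u3 = x1 XOR u2 = x1 XOR ((x1 OR x3) NAND x3)
u4 = x1 OR u3 = x1 OR (x1 XOR ((x1 OR x3) NAND x3))

x1 OR (x1 XOR ((x1 OR x3) NAND x3))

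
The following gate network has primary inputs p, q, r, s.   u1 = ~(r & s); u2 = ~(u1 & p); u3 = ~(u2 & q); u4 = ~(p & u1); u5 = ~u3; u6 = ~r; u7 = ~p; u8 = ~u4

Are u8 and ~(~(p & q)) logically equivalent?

u1 = ~(r & s)
u4 = ~(p & u1) = ~(p & (~(r & s)))
u8 = ~u4 = ~(~(p & (~(r & s))))
At p=1, q=0, r=0, s=0: circuit gives 1, formula gives 0.

No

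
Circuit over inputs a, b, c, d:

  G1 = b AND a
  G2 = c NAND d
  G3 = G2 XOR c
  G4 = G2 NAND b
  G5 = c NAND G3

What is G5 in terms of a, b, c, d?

G2 = c NAND d
G3 = G2 XOR c = (c NAND d) XOR c
G5 = c NAND G3 = c NAND ((c NAND d) XOR c)

c NAND ((c NAND d) XOR c)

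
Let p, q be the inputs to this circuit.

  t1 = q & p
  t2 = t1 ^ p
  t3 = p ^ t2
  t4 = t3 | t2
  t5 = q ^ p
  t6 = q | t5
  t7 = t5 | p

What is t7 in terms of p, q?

t5 = q ^ p
t7 = t5 | p = (q ^ p) | p

(q ^ p) | p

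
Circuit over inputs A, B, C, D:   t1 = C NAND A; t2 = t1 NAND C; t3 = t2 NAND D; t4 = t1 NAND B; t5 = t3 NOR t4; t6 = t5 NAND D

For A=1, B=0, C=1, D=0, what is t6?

1

t1 = 1 NAND 1 = 0
t2 = 0 NAND 1 = 1
t3 = 1 NAND 0 = 1
t4 = 0 NAND 0 = 1
t5 = 1 NOR 1 = 0
t6 = 0 NAND 0 = 1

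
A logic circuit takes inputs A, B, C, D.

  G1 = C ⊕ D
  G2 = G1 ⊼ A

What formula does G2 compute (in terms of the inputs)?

G1 = C ⊕ D
G2 = G1 ⊼ A = (C ⊕ D) ⊼ A

(C ⊕ D) ⊼ A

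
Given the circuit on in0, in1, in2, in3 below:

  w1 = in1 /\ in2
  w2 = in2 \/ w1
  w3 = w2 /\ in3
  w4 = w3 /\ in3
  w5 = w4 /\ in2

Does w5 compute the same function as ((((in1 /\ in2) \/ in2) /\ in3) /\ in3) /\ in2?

Yes

w1 = in1 /\ in2
w2 = in2 \/ w1 = in2 \/ (in1 /\ in2)
w3 = w2 /\ in3 = (in2 \/ (in1 /\ in2)) /\ in3
w4 = w3 /\ in3 = ((in2 \/ (in1 /\ in2)) /\ in3) /\ in3
w5 = w4 /\ in2 = (((in2 \/ (in1 /\ in2)) /\ in3) /\ in3) /\ in2
At in0=0, in1=0, in2=0, in3=0: circuit gives 0, formula gives 0.
At in0=0, in1=0, in2=1, in3=1: circuit gives 1, formula gives 1.
Agrees on all 16 inputs.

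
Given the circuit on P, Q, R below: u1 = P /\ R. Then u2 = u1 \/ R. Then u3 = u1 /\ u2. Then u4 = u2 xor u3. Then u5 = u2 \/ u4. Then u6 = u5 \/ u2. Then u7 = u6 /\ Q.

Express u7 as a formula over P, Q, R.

((((P /\ R) \/ R) \/ (((P /\ R) \/ R) xor ((P /\ R) /\ ((P /\ R) \/ R)))) \/ ((P /\ R) \/ R)) /\ Q

u1 = P /\ R
u2 = u1 \/ R = (P /\ R) \/ R
u3 = u1 /\ u2 = (P /\ R) /\ ((P /\ R) \/ R)
u4 = u2 xor u3 = ((P /\ R) \/ R) xor ((P /\ R) /\ ((P /\ R) \/ R))
u5 = u2 \/ u4 = ((P /\ R) \/ R) \/ (((P /\ R) \/ R) xor ((P /\ R) /\ ((P /\ R) \/ R)))
u6 = u5 \/ u2 = (((P /\ R) \/ R) \/ (((P /\ R) \/ R) xor ((P /\ R) /\ ((P /\ R) \/ R)))) \/ ((P /\ R) \/ R)
u7 = u6 /\ Q = ((((P /\ R) \/ R) \/ (((P /\ R) \/ R) xor ((P /\ R) /\ ((P /\ R) \/ R)))) \/ ((P /\ R) \/ R)) /\ Q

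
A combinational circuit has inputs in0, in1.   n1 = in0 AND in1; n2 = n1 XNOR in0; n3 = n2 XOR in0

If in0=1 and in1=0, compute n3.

n1 = 1 AND 0 = 0
n2 = 0 XNOR 1 = 0
n3 = 0 XOR 1 = 1

1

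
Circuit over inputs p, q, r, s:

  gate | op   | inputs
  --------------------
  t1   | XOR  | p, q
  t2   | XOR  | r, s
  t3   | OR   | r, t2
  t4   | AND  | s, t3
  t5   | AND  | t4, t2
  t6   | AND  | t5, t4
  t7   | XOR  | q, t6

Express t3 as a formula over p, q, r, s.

r OR (r XOR s)

t2 = r XOR s
t3 = r OR t2 = r OR (r XOR s)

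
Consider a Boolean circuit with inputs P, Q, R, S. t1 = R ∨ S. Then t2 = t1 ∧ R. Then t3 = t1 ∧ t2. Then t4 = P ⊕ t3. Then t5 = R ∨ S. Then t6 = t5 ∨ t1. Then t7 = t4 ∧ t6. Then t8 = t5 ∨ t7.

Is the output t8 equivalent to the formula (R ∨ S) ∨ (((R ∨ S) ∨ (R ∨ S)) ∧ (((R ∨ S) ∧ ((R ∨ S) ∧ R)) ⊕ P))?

Yes

t1 = R ∨ S
t2 = t1 ∧ R = (R ∨ S) ∧ R
t3 = t1 ∧ t2 = (R ∨ S) ∧ ((R ∨ S) ∧ R)
t4 = P ⊕ t3 = P ⊕ ((R ∨ S) ∧ ((R ∨ S) ∧ R))
t5 = R ∨ S
t6 = t5 ∨ t1 = (R ∨ S) ∨ (R ∨ S)
t7 = t4 ∧ t6 = (P ⊕ ((R ∨ S) ∧ ((R ∨ S) ∧ R))) ∧ ((R ∨ S) ∨ (R ∨ S))
t8 = t5 ∨ t7 = (R ∨ S) ∨ ((P ⊕ ((R ∨ S) ∧ ((R ∨ S) ∧ R))) ∧ ((R ∨ S) ∨ (R ∨ S)))
At P=0, Q=0, R=0, S=0: circuit gives 0, formula gives 0.
At P=0, Q=0, R=0, S=1: circuit gives 1, formula gives 1.
Agrees on all 16 inputs.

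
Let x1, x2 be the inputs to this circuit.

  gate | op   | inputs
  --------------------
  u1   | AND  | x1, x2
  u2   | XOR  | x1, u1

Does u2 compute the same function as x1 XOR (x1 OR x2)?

No

u1 = x1 AND x2
u2 = x1 XOR u1 = x1 XOR (x1 AND x2)
At x1=0, x2=1: circuit gives 0, formula gives 1.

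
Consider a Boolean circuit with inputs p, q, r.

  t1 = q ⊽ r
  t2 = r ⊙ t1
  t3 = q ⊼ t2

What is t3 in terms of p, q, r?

q ⊼ (r ⊙ (q ⊽ r))

t1 = q ⊽ r
t2 = r ⊙ t1 = r ⊙ (q ⊽ r)
t3 = q ⊼ t2 = q ⊼ (r ⊙ (q ⊽ r))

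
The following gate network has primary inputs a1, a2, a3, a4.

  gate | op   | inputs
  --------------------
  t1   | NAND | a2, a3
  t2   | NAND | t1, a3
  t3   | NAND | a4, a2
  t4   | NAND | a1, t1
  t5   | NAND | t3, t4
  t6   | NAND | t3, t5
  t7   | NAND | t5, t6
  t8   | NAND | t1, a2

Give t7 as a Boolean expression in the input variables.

t1 = a2 NAND a3
t3 = a4 NAND a2
t4 = a1 NAND t1 = a1 NAND (a2 NAND a3)
t5 = t3 NAND t4 = (a4 NAND a2) NAND (a1 NAND (a2 NAND a3))
t6 = t3 NAND t5 = (a4 NAND a2) NAND ((a4 NAND a2) NAND (a1 NAND (a2 NAND a3)))
t7 = t5 NAND t6 = ((a4 NAND a2) NAND (a1 NAND (a2 NAND a3))) NAND ((a4 NAND a2) NAND ((a4 NAND a2) NAND (a1 NAND (a2 NAND a3))))

((a4 NAND a2) NAND (a1 NAND (a2 NAND a3))) NAND ((a4 NAND a2) NAND ((a4 NAND a2) NAND (a1 NAND (a2 NAND a3))))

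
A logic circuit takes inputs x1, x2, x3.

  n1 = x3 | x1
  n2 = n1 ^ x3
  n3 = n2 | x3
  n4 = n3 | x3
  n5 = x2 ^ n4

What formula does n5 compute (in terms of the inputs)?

x2 ^ ((((x3 | x1) ^ x3) | x3) | x3)

n1 = x3 | x1
n2 = n1 ^ x3 = (x3 | x1) ^ x3
n3 = n2 | x3 = ((x3 | x1) ^ x3) | x3
n4 = n3 | x3 = (((x3 | x1) ^ x3) | x3) | x3
n5 = x2 ^ n4 = x2 ^ ((((x3 | x1) ^ x3) | x3) | x3)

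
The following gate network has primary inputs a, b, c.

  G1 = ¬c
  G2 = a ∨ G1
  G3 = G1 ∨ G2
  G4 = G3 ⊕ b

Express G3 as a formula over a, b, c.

¬c ∨ (a ∨ ¬c)

G1 = ¬c
G2 = a ∨ G1 = a ∨ ¬c
G3 = G1 ∨ G2 = ¬c ∨ (a ∨ ¬c)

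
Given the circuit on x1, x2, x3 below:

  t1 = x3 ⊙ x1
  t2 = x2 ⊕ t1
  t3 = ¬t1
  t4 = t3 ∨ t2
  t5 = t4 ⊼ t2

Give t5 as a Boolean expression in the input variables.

t1 = x3 ⊙ x1
t2 = x2 ⊕ t1 = x2 ⊕ (x3 ⊙ x1)
t3 = ¬t1 = ¬(x3 ⊙ x1)
t4 = t3 ∨ t2 = ¬(x3 ⊙ x1) ∨ (x2 ⊕ (x3 ⊙ x1))
t5 = t4 ⊼ t2 = (¬(x3 ⊙ x1) ∨ (x2 ⊕ (x3 ⊙ x1))) ⊼ (x2 ⊕ (x3 ⊙ x1))

(¬(x3 ⊙ x1) ∨ (x2 ⊕ (x3 ⊙ x1))) ⊼ (x2 ⊕ (x3 ⊙ x1))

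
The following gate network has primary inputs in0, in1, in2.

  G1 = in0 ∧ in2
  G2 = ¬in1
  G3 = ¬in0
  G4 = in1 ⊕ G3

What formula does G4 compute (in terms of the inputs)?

G3 = ¬in0
G4 = in1 ⊕ G3 = in1 ⊕ ¬in0

in1 ⊕ ¬in0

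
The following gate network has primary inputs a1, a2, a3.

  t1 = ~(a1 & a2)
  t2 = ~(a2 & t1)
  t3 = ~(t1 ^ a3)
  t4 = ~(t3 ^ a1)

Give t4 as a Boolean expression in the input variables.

t1 = ~(a1 & a2)
t3 = ~(t1 ^ a3) = ~((~(a1 & a2)) ^ a3)
t4 = ~(t3 ^ a1) = ~((~((~(a1 & a2)) ^ a3)) ^ a1)

~((~((~(a1 & a2)) ^ a3)) ^ a1)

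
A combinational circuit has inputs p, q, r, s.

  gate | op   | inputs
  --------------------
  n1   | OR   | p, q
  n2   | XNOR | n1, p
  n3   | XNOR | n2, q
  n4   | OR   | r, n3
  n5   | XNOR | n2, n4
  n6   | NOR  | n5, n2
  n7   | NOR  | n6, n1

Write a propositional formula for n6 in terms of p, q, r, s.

(((p OR q) XNOR p) XNOR (r OR (((p OR q) XNOR p) XNOR q))) NOR ((p OR q) XNOR p)

n1 = p OR q
n2 = n1 XNOR p = (p OR q) XNOR p
n3 = n2 XNOR q = ((p OR q) XNOR p) XNOR q
n4 = r OR n3 = r OR (((p OR q) XNOR p) XNOR q)
n5 = n2 XNOR n4 = ((p OR q) XNOR p) XNOR (r OR (((p OR q) XNOR p) XNOR q))
n6 = n5 NOR n2 = (((p OR q) XNOR p) XNOR (r OR (((p OR q) XNOR p) XNOR q))) NOR ((p OR q) XNOR p)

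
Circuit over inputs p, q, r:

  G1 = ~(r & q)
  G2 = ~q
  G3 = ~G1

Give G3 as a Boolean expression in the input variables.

G1 = ~(r & q)
G3 = ~G1 = ~(~(r & q))

~(~(r & q))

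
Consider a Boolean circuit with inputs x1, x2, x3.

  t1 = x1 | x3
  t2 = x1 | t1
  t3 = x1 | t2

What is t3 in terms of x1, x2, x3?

t1 = x1 | x3
t2 = x1 | t1 = x1 | (x1 | x3)
t3 = x1 | t2 = x1 | (x1 | (x1 | x3))

x1 | (x1 | (x1 | x3))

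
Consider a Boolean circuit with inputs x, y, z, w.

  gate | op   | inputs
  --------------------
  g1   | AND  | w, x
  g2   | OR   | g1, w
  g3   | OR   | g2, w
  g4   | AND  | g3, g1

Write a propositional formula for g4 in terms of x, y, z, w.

(((w AND x) OR w) OR w) AND (w AND x)

g1 = w AND x
g2 = g1 OR w = (w AND x) OR w
g3 = g2 OR w = ((w AND x) OR w) OR w
g4 = g3 AND g1 = (((w AND x) OR w) OR w) AND (w AND x)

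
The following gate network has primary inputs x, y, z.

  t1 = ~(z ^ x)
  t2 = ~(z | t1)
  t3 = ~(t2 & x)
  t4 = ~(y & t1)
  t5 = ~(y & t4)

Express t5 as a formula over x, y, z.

~(y & (~(y & (~(z ^ x)))))

t1 = ~(z ^ x)
t4 = ~(y & t1) = ~(y & (~(z ^ x)))
t5 = ~(y & t4) = ~(y & (~(y & (~(z ^ x)))))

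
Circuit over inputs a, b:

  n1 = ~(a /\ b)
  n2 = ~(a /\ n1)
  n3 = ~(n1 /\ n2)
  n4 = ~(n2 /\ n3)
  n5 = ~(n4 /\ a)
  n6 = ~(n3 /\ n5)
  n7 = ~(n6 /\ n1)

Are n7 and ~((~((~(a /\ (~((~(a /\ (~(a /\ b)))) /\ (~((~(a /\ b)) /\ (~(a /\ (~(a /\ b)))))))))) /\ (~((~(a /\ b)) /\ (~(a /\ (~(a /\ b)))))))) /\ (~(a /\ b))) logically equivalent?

n1 = ~(a /\ b)
n2 = ~(a /\ n1) = ~(a /\ (~(a /\ b)))
n3 = ~(n1 /\ n2) = ~((~(a /\ b)) /\ (~(a /\ (~(a /\ b)))))
n4 = ~(n2 /\ n3) = ~((~(a /\ (~(a /\ b)))) /\ (~((~(a /\ b)) /\ (~(a /\ (~(a /\ b)))))))
n5 = ~(n4 /\ a) = ~((~((~(a /\ (~(a /\ b)))) /\ (~((~(a /\ b)) /\ (~(a /\ (~(a /\ b)))))))) /\ a)
n6 = ~(n3 /\ n5) = ~((~((~(a /\ b)) /\ (~(a /\ (~(a /\ b)))))) /\ (~((~((~(a /\ (~(a /\ b)))) /\ (~((~(a /\ b)) /\ (~(a /\ (~(a /\ b)))))))) /\ a)))
n7 = ~(n6 /\ n1) = ~((~((~((~(a /\ b)) /\ (~(a /\ (~(a /\ b)))))) /\ (~((~((~(a /\ (~(a /\ b)))) /\ (~((~(a /\ b)) /\ (~(a /\ (~(a /\ b)))))))) /\ a)))) /\ (~(a /\ b)))
At a=0, b=0: circuit gives 0, formula gives 0.
At a=1, b=1: circuit gives 1, formula gives 1.
Agrees on all 4 inputs.

Yes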